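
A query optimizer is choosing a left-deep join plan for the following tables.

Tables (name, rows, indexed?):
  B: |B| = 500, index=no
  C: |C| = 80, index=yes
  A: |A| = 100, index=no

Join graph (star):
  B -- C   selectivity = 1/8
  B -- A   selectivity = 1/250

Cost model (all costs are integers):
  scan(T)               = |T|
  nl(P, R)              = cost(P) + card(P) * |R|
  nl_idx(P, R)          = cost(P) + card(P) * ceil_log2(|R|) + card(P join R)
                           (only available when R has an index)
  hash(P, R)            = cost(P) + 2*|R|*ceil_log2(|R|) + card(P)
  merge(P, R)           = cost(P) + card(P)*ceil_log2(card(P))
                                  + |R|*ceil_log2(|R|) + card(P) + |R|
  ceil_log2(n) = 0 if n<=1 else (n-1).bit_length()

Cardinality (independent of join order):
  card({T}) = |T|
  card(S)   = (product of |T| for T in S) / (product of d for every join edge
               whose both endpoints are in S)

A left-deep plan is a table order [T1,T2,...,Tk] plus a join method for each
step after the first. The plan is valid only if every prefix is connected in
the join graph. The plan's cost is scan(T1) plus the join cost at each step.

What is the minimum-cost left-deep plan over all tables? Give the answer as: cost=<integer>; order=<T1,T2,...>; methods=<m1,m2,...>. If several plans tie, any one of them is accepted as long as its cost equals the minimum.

cost=3720; order=B,A,C; methods=hash,hash

Selinger DP (subsets sized 1..n):
  {B}: scan cost=500, card=500
  {C}: scan cost=80, card=80
  {A}: scan cost=100, card=100
  {BC}: card=5000; try (C,hash)→2120, (B,merge)→5720, (C,merge)→6140, (C,nl_idx)→9000, (B,hash)→9160, (B,nl)→40080 …(+1); best=2120 via (C,hash)
  {AB}: card=200; try (A,hash)→2400, (B,merge)→5900, (A,merge)→6300, (B,hash)→9200, (B,nl)→50100, (A,nl)→50500; best=2400 via (A,hash)
  {ABC}: card=2000; try (C,hash)→3720, (C,merge)→4840, (C,nl_idx)→5800, (A,hash)→8520, (C,nl)→18400, (A,merge)→72920 …(+1); best=3720 via (C,hash)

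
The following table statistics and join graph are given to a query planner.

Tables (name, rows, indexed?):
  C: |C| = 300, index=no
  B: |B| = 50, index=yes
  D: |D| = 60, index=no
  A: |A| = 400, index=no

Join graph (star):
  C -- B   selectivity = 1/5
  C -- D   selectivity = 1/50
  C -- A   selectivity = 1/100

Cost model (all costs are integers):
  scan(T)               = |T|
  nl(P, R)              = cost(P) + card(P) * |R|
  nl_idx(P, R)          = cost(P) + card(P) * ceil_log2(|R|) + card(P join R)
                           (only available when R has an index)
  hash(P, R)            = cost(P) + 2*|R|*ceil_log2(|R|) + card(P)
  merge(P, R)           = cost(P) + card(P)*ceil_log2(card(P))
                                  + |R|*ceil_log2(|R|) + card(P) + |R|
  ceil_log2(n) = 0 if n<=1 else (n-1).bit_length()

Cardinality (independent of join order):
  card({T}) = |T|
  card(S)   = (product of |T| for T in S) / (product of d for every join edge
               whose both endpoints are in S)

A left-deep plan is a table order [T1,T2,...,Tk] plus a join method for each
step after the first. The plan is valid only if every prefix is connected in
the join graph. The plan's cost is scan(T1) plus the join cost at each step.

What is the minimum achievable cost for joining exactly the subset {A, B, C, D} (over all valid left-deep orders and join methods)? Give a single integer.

Selinger DP over subsets of {A,B,C,D}:
  {C}: scan cost=300, card=300
  {B}: scan cost=50, card=50
  {D}: scan cost=60, card=60
  {A}: scan cost=400, card=400
  {BC}: card=3000; try (B,hash)→1200, (C,merge)→3400, (B,merge)→3650, (B,nl_idx)→5100, (C,hash)→5500, (C,nl)→15050 …(+1); best=1200 via (B,hash)
  {CD}: card=360; try (D,hash)→1320, (C,merge)→3480, (D,merge)→3720, (C,hash)→5520, (C,nl)→18060, (D,nl)→18300; best=1320 via (D,hash)
  {AC}: card=1200; try (C,hash)→6200, (A,merge)→7300, (C,merge)→7400, (A,hash)→7800, (A,nl)→120300, (C,nl)→120400; best=6200 via (C,hash)
  {BCD}: card=3600; try (B,hash)→2280, (D,hash)→4920, (B,merge)→5270, (B,nl_idx)→7080, (B,nl)→19320, (D,merge)→40620 …(+1); best=2280 via (B,hash)
  {ABC}: card=12000; try (B,hash)→8000, (A,hash)→11400, (B,merge)→20950, (B,nl_idx)→25400, (A,merge)→44200, (B,nl)→66200 …(+1); best=8000 via (B,hash)
  {ACD}: card=1440; try (D,hash)→8120, (A,hash)→8880, (A,merge)→8920, (D,merge)→21020, (D,nl)→78200, (A,nl)→145320; best=8120 via (D,hash)
  {ABCD}: card=14400; try (B,hash)→10160, (A,hash)→13080, (D,hash)→20720, (B,merge)→25750, (B,nl_idx)→31160, (A,merge)→53080 …(+4); best=10160 via (B,hash)

10160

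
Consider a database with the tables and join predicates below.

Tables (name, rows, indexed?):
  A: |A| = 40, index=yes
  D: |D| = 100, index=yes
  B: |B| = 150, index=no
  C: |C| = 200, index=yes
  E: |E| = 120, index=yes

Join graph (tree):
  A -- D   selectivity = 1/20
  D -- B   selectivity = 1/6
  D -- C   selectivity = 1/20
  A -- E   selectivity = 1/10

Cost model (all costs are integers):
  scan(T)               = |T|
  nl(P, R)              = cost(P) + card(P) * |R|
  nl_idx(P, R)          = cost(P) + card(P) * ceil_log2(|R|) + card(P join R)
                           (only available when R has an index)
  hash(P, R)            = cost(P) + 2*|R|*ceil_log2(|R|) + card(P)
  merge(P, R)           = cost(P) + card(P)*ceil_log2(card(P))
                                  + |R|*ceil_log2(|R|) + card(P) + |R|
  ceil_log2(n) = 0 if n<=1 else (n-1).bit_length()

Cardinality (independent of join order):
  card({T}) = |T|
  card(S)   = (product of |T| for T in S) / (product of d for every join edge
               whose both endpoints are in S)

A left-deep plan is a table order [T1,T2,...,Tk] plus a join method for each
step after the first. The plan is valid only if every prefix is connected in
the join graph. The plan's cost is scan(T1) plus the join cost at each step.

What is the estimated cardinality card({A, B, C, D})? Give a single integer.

50000

Tables in S: A(40), B(150), C(200), D(100)
Edges inside S: A-D(d=20), D-B(d=6), D-C(d=20)
numerator = 40 * 150 * 200 * 100 = 120000000
denominator = 20 * 6 * 20 = 2400
card(S) = 120000000 / 2400 = 50000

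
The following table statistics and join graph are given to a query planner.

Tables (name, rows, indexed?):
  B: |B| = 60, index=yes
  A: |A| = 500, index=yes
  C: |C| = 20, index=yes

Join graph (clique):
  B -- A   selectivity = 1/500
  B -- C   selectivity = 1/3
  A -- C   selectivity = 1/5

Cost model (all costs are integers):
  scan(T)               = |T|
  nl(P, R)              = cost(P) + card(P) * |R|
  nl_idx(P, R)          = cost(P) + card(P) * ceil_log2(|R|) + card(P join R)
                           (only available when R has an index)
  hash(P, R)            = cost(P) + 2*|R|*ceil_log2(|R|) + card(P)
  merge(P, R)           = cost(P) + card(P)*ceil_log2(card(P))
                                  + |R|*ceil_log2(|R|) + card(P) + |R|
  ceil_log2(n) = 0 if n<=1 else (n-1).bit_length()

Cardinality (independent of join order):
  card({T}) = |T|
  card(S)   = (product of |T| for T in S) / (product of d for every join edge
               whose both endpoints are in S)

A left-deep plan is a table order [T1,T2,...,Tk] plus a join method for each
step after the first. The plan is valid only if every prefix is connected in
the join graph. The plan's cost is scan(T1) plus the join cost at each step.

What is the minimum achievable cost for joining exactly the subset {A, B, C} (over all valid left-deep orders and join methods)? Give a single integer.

Selinger DP over subsets of {A,B,C}:
  {B}: scan cost=60, card=60
  {A}: scan cost=500, card=500
  {C}: scan cost=20, card=20
  {AB}: card=60; try (A,nl_idx)→660, (B,hash)→1720, (B,nl_idx)→3560, (A,merge)→5480, (B,merge)→5920, (A,hash)→9120 …(+2); best=660 via (A,nl_idx)
  {BC}: card=400; try (C,hash)→320, (B,nl_idx)→540, (B,merge)→560, (C,merge)→600, (C,nl_idx)→760, (B,hash)→760 …(+2); best=320 via (C,hash)
  {AC}: card=2000; try (C,hash)→1200, (A,nl_idx)→2200, (C,nl_idx)→5000, (A,merge)→5140, (C,merge)→5620, (A,hash)→9040 …(+2); best=1200 via (C,hash)
  {ABC}: card=80; try (C,hash)→920, (C,nl_idx)→1040, (C,merge)→1200, (C,nl)→1860, (B,hash)→3920, (A,nl_idx)→4000 …(+6); best=920 via (C,hash)

920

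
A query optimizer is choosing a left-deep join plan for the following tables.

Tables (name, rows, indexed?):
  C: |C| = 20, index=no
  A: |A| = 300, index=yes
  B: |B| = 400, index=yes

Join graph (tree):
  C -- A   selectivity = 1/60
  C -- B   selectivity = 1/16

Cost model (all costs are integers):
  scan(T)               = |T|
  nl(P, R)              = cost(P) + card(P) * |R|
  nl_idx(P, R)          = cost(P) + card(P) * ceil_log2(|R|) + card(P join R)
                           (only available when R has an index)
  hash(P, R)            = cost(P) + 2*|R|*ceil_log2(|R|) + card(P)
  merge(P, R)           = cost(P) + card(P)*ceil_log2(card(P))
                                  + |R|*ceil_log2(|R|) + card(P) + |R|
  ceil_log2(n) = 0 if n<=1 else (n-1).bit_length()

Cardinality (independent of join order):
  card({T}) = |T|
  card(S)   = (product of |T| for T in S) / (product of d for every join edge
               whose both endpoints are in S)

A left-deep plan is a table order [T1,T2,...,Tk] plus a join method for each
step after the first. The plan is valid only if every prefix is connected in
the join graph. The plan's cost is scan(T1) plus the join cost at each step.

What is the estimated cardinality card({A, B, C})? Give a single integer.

2500

Tables in S: A(300), B(400), C(20)
Edges inside S: C-A(d=60), C-B(d=16)
numerator = 300 * 400 * 20 = 2400000
denominator = 60 * 16 = 960
card(S) = 2400000 / 960 = 2500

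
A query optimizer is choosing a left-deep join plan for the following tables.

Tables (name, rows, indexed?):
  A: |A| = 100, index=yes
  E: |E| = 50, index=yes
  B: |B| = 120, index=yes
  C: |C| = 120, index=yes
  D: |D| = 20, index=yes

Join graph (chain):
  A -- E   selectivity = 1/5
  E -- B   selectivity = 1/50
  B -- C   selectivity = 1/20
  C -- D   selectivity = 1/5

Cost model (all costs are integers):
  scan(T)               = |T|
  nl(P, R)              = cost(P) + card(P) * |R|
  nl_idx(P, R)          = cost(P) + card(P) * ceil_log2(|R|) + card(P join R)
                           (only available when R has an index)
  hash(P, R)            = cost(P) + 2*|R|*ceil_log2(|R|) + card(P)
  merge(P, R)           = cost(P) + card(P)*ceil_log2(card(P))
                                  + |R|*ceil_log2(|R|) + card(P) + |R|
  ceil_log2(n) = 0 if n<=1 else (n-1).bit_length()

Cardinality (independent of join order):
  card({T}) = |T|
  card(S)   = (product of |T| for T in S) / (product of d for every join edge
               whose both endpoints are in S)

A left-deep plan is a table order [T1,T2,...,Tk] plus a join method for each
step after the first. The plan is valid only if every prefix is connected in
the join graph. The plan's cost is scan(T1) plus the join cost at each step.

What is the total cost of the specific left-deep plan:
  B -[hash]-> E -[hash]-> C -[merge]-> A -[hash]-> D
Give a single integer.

step 1: scan B: cost=120, card=120
step 2: join E via hash
    card(P join E) = 120*50/(50) = 120
    cost = 120 + 2*50*6 + 120 = 840
step 3: join C via hash
    card(P join C) = 120*120/(20) = 720
    cost = 840 + 2*120*7 + 120 = 2640
step 4: join A via merge
    card(P join A) = 720*100/(5) = 14400
    cost = 2640 + 720*10 + 100*7 + 720 + 100 = 11360
step 5: join D via hash
    card(P join D) = 14400*20/(5) = 57600
    cost = 11360 + 2*20*5 + 14400 = 25960

25960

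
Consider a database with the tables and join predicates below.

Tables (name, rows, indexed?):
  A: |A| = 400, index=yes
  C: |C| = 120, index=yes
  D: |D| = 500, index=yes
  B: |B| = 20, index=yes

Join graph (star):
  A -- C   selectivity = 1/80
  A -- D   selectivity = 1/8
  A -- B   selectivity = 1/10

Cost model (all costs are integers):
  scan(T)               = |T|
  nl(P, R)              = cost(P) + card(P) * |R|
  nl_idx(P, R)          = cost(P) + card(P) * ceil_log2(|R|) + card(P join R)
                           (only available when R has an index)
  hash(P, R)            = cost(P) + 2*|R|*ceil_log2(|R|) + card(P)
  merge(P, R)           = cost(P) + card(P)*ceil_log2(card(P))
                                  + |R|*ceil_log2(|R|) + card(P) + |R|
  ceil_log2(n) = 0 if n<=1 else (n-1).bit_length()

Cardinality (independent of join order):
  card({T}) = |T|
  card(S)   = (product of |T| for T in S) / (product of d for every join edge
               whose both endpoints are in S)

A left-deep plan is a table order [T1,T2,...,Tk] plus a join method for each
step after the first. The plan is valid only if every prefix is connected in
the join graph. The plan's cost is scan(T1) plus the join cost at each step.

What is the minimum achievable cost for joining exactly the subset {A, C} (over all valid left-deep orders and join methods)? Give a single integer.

Selinger DP over subsets of {A,C}:
  {A}: scan cost=400, card=400
  {C}: scan cost=120, card=120
  {AC}: card=600; try (A,nl_idx)→1800, (C,hash)→2480, (C,nl_idx)→3800, (A,merge)→5080, (C,merge)→5360, (A,hash)→7440 …(+2); best=1800 via (A,nl_idx)

1800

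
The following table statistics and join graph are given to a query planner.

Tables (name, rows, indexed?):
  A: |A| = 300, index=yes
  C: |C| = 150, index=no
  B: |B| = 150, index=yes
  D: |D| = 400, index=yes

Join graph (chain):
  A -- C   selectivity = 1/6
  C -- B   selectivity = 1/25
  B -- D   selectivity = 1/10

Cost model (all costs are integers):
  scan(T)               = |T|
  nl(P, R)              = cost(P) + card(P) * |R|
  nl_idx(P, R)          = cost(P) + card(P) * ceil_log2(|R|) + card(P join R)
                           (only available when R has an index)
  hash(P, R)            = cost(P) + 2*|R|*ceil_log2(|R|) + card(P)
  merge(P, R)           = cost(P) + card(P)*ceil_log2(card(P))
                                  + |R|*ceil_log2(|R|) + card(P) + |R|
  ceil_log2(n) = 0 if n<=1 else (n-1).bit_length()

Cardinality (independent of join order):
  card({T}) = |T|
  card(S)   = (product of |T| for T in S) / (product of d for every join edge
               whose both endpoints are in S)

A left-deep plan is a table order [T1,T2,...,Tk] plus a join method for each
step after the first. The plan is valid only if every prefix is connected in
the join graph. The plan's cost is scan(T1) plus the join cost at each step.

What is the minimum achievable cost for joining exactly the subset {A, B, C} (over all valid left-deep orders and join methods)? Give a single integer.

Selinger DP over subsets of {A,B,C}:
  {A}: scan cost=300, card=300
  {C}: scan cost=150, card=150
  {B}: scan cost=150, card=150
  {AC}: card=7500; try (C,hash)→3000, (A,merge)→4500, (C,merge)→4650, (A,hash)→5700, (A,nl_idx)→9000, (A,nl)→45150 …(+1); best=3000 via (C,hash)
  {BC}: card=900; try (B,nl_idx)→2250, (C,hash)→2700, (B,hash)→2700, (C,merge)→2850, (B,merge)→2850, (C,nl)→22650 …(+1); best=2250 via (B,nl_idx)
  {ABC}: card=45000; try (A,hash)→8550, (B,hash)→12900, (A,merge)→15150, (A,nl_idx)→55350, (B,nl_idx)→108000, (B,merge)→109350 …(+2); best=8550 via (A,hash)

8550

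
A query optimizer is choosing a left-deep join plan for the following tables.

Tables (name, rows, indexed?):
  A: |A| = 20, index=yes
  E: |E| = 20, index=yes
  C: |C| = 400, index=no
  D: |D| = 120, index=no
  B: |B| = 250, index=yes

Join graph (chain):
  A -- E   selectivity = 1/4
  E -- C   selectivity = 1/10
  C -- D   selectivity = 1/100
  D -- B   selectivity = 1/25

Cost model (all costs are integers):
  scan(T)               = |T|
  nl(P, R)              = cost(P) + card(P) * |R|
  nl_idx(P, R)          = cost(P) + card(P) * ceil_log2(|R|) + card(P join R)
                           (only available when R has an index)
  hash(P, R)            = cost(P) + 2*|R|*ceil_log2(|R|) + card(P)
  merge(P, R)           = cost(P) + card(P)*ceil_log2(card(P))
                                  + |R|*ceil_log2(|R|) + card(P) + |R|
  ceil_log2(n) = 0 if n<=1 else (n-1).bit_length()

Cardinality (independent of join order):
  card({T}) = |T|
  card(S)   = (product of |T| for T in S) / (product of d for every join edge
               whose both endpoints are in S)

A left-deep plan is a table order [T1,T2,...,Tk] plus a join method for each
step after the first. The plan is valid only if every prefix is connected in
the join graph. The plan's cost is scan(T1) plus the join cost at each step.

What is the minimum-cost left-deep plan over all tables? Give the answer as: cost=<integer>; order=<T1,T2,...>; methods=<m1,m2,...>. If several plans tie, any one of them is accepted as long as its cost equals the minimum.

Selinger DP (subsets sized 1..n):
  {A}: scan cost=20, card=20
  {E}: scan cost=20, card=20
  {C}: scan cost=400, card=400
  {D}: scan cost=120, card=120
  {B}: scan cost=250, card=250
  {AE}: card=100; try (E,nl_idx)→220, (A,nl_idx)→220, (E,hash)→240, (A,hash)→240, (E,merge)→260, (A,merge)→260 …(+2); best=220 via (E,nl_idx)
  {CE}: card=800; try (E,hash)→1000, (E,nl_idx)→3200, (C,merge)→4140, (E,merge)→4520, (C,hash)→7240, (C,nl)→8020 …(+1); best=1000 via (E,hash)
  {CD}: card=480; try (D,hash)→2480, (C,merge)→5080, (D,merge)→5360, (C,hash)→7440, (C,nl)→48120, (D,nl)→48400; best=2480 via (D,hash)
  {BD}: card=1200; try (D,hash)→2180, (B,nl_idx)→2280, (B,merge)→3330, (D,merge)→3460, (B,hash)→4240, (B,nl)→30120 …(+1); best=2180 via (D,hash)
  {ACE}: card=4000; try (A,hash)→2000, (C,merge)→5020, (C,hash)→7520, (A,nl_idx)→9000, (A,merge)→9920, (A,nl)→17000 …(+1); best=2000 via (A,hash)
  {CDE}: card=960; try (E,hash)→3160, (D,hash)→3480, (E,nl_idx)→5840, (E,merge)→7400, (D,merge)→10760, (E,nl)→12080 …(+1); best=3160 via (E,hash)
  {BCD}: card=4800; try (B,hash)→6960, (B,merge)→9530, (C,hash)→10580, (B,nl_idx)→11120, (C,merge)→20580, (B,nl)→122480 …(+1); best=6960 via (B,hash)
  {ACDE}: card=4800; try (A,hash)→4320, (D,hash)→7680, (A,nl_idx)→12760, (A,merge)→13840, (A,nl)→22360, (D,merge)→54960 …(+1); best=4320 via (A,hash)
  {BCDE}: card=9600; try (B,hash)→8120, (E,hash)→11960, (B,merge)→15970, (B,nl_idx)→20440, (E,nl_idx)→40560, (E,merge)→74280 …(+2); best=8120 via (B,hash)
  {ABCDE}: card=48000; try (B,hash)→13120, (A,hash)→17920, (B,merge)→73770, (B,nl_idx)→90720, (A,nl_idx)→104120, (A,merge)→152240 …(+2); best=13120 via (B,hash)

cost=13120; order=C,D,E,A,B; methods=hash,hash,hash,hash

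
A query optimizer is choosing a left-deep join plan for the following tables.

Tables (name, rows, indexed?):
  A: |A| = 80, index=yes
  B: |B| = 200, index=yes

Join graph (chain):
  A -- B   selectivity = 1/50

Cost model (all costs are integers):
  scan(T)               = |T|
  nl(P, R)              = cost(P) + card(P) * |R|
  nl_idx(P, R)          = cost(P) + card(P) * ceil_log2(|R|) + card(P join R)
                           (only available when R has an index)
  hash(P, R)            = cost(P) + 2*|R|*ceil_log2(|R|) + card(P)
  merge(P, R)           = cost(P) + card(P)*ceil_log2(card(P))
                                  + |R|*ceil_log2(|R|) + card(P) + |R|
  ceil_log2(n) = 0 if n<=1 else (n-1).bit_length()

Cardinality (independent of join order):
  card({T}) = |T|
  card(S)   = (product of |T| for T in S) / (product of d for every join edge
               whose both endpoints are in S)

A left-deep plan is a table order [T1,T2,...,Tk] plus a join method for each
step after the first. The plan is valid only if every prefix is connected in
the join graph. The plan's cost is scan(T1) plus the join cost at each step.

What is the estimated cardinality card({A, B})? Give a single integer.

Tables in S: A(80), B(200)
Edges inside S: A-B(d=50)
numerator = 80 * 200 = 16000
denominator = 50 = 50
card(S) = 16000 / 50 = 320

320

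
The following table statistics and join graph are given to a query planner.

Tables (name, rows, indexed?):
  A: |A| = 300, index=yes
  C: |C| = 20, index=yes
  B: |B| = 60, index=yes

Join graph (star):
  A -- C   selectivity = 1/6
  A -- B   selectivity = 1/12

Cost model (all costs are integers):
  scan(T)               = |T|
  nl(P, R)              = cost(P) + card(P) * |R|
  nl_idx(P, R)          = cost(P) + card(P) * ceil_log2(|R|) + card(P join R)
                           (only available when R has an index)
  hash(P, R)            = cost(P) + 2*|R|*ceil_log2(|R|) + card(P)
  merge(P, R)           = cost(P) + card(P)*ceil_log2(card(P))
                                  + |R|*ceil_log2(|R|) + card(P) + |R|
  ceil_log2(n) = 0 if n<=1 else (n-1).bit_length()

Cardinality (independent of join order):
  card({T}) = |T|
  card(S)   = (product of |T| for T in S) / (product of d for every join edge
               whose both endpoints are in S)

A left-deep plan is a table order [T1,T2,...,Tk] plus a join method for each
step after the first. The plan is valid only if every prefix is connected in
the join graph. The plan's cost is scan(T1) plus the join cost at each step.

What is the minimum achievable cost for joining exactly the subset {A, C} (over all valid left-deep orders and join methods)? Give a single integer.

Selinger DP over subsets of {A,C}:
  {A}: scan cost=300, card=300
  {C}: scan cost=20, card=20
  {AC}: card=1000; try (C,hash)→800, (A,nl_idx)→1200, (C,nl_idx)→2800, (A,merge)→3140, (C,merge)→3420, (A,hash)→5440 …(+2); best=800 via (C,hash)

800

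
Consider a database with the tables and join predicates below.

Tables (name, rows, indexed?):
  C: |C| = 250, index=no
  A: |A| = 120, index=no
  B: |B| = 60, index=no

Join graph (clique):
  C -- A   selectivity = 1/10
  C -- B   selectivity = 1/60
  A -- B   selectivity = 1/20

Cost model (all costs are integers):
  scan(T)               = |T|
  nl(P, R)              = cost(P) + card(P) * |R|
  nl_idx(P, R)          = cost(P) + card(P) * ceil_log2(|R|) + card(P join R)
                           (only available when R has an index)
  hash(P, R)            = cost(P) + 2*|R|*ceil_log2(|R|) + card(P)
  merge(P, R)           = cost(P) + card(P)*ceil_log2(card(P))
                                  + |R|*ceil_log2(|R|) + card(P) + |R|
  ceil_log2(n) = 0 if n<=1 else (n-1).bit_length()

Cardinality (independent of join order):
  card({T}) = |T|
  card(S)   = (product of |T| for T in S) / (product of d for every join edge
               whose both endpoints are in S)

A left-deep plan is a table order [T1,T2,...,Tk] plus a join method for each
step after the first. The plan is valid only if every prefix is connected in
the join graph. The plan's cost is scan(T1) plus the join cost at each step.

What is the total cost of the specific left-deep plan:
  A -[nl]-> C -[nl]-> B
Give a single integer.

210120

step 1: scan A: cost=120, card=120
step 2: join C via nl
    card(P join C) = 120*250/(10) = 3000
    cost = 120 + 120*250 = 30120
step 3: join B via nl
    card(P join B) = 3000*60/(60*20) = 150
    cost = 30120 + 3000*60 = 210120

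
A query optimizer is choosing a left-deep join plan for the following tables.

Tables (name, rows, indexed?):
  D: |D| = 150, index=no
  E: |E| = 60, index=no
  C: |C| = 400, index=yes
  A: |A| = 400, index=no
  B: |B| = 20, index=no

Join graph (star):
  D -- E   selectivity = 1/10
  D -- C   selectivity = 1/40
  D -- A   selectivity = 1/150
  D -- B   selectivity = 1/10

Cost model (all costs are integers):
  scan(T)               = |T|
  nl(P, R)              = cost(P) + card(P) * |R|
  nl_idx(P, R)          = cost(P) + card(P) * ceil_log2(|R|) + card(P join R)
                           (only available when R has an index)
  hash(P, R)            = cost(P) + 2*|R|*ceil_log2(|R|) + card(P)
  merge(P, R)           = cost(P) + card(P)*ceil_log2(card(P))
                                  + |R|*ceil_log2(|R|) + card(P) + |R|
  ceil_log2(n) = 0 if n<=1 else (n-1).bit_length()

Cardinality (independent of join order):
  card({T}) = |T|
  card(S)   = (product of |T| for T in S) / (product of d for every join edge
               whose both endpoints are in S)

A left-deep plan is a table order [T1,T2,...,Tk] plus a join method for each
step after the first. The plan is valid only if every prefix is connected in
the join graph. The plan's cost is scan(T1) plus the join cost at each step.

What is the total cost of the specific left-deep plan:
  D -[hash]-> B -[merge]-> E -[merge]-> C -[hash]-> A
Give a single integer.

step 1: scan D: cost=150, card=150
step 2: join B via hash
    card(P join B) = 150*20/(10) = 300
    cost = 150 + 2*20*5 + 150 = 500
step 3: join E via merge
    card(P join E) = 300*60/(10) = 1800
    cost = 500 + 300*9 + 60*6 + 300 + 60 = 3920
step 4: join C via merge
    card(P join C) = 1800*400/(40) = 18000
    cost = 3920 + 1800*11 + 400*9 + 1800 + 400 = 29520
step 5: join A via hash
    card(P join A) = 18000*400/(150) = 48000
    cost = 29520 + 2*400*9 + 18000 = 54720

54720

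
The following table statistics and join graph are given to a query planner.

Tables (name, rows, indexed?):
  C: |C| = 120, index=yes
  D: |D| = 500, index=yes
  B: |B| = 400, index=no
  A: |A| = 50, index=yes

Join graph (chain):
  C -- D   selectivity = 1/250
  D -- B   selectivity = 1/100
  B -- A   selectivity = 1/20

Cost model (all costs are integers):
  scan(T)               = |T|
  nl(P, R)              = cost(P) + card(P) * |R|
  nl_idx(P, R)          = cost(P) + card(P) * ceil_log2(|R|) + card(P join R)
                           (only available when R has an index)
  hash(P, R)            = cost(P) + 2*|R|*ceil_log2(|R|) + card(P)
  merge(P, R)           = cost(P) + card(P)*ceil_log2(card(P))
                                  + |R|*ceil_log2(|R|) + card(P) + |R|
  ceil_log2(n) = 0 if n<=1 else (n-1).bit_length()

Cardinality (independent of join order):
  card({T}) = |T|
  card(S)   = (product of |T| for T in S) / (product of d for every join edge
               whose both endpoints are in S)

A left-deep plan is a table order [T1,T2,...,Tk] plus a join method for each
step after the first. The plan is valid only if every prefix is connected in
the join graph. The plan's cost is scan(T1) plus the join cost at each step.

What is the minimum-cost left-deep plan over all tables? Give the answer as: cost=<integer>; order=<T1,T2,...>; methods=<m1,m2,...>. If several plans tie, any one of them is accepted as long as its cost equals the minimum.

cost=9160; order=C,D,B,A; methods=nl_idx,merge,hash

Selinger DP (subsets sized 1..n):
  {C}: scan cost=120, card=120
  {D}: scan cost=500, card=500
  {B}: scan cost=400, card=400
  {A}: scan cost=50, card=50
  {CD}: card=240; try (D,nl_idx)→1440, (C,hash)→2680, (C,nl_idx)→4240, (D,merge)→6080, (C,merge)→6460, (D,hash)→9240 …(+2); best=1440 via (D,nl_idx)
  {BD}: card=2000; try (D,nl_idx)→6000, (B,hash)→8200, (D,merge)→9400, (B,merge)→9500, (D,hash)→9800, (D,nl)→200400 …(+1); best=6000 via (D,nl_idx)
  {AB}: card=1000; try (A,hash)→1400, (A,nl_idx)→3800, (B,merge)→4400, (A,merge)→4750, (B,hash)→7300, (B,nl)→20050 …(+1); best=1400 via (A,hash)
  {BCD}: card=960; try (B,merge)→7600, (B,hash)→8880, (C,hash)→9680, (C,nl_idx)→20960, (C,merge)→30960, (B,nl)→97440 …(+1); best=7600 via (B,merge)
  {ABD}: card=5000; try (A,hash)→8600, (D,hash)→11400, (D,nl_idx)→15400, (D,merge)→17400, (A,nl_idx)→23000, (A,merge)→30350 …(+2); best=8600 via (A,hash)
  {ABCD}: card=2400; try (A,hash)→9160, (C,hash)→15280, (A,nl_idx)→15760, (A,merge)→18510, (C,nl_idx)→46000, (A,nl)→55600 …(+2); best=9160 via (A,hash)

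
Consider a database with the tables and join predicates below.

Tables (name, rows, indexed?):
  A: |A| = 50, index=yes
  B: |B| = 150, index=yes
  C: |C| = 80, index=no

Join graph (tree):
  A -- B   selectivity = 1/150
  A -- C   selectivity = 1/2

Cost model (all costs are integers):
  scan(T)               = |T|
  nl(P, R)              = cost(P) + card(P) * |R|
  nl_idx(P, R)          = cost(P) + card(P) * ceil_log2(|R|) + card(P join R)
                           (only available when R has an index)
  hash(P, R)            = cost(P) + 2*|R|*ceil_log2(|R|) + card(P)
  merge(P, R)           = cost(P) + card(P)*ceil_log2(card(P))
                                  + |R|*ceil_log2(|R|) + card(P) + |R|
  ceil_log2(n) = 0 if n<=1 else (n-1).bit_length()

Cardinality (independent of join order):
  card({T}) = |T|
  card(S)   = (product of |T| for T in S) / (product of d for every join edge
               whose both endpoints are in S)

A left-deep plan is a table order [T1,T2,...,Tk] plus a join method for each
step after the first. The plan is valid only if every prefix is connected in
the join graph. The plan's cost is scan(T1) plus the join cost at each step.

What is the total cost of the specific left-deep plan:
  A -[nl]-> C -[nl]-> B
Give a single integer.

304050

step 1: scan A: cost=50, card=50
step 2: join C via nl
    card(P join C) = 50*80/(2) = 2000
    cost = 50 + 50*80 = 4050
step 3: join B via nl
    card(P join B) = 2000*150/(150) = 2000
    cost = 4050 + 2000*150 = 304050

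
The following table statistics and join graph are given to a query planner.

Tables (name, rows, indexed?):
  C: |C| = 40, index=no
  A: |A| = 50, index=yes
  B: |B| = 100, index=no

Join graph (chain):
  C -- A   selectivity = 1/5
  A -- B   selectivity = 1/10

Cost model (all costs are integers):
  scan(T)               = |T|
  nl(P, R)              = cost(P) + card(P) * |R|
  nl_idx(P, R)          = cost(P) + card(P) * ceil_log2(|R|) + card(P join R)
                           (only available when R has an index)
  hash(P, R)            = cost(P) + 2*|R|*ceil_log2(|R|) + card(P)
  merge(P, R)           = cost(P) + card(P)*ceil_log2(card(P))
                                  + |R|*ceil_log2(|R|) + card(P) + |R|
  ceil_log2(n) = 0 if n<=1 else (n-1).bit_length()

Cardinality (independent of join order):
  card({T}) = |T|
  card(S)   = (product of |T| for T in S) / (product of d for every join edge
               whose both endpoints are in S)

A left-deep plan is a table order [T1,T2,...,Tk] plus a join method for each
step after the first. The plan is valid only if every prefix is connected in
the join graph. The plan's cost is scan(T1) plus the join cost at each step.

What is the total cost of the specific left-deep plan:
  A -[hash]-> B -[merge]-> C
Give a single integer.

6780

step 1: scan A: cost=50, card=50
step 2: join B via hash
    card(P join B) = 50*100/(10) = 500
    cost = 50 + 2*100*7 + 50 = 1500
step 3: join C via merge
    card(P join C) = 500*40/(5) = 4000
    cost = 1500 + 500*9 + 40*6 + 500 + 40 = 6780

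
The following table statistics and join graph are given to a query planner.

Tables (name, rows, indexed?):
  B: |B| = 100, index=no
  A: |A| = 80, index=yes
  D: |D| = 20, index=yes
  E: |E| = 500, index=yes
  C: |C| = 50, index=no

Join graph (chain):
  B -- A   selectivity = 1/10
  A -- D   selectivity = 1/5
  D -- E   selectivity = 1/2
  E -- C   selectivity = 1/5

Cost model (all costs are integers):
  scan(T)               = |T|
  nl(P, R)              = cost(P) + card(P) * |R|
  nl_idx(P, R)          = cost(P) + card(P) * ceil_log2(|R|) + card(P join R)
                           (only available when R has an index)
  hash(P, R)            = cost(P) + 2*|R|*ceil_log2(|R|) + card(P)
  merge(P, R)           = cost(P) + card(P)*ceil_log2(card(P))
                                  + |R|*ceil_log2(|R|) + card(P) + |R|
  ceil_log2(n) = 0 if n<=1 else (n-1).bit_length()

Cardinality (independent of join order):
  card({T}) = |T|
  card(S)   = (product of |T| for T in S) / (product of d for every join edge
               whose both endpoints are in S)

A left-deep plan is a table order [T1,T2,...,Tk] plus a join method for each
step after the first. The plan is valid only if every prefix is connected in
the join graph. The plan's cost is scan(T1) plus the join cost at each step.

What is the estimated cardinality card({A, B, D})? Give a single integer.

3200

Tables in S: A(80), B(100), D(20)
Edges inside S: B-A(d=10), A-D(d=5)
numerator = 80 * 100 * 20 = 160000
denominator = 10 * 5 = 50
card(S) = 160000 / 50 = 3200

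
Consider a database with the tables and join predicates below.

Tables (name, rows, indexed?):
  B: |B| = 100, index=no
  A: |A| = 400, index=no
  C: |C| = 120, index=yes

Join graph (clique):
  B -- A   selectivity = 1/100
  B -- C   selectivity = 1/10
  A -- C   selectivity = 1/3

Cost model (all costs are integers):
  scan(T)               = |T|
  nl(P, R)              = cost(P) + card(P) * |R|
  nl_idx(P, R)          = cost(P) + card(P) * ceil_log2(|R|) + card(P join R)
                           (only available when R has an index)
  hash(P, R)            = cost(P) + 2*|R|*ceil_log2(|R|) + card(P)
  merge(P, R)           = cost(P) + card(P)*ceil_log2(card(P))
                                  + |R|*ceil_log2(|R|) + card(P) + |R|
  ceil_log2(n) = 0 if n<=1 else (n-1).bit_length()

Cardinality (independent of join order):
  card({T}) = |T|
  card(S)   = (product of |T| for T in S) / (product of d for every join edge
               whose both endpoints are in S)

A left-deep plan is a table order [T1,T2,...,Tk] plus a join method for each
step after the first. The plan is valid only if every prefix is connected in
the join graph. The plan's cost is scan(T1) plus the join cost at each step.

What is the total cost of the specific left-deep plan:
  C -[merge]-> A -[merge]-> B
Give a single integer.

245880

step 1: scan C: cost=120, card=120
step 2: join A via merge
    card(P join A) = 120*400/(3) = 16000
    cost = 120 + 120*7 + 400*9 + 120 + 400 = 5080
step 3: join B via merge
    card(P join B) = 16000*100/(100*10) = 1600
    cost = 5080 + 16000*14 + 100*7 + 16000 + 100 = 245880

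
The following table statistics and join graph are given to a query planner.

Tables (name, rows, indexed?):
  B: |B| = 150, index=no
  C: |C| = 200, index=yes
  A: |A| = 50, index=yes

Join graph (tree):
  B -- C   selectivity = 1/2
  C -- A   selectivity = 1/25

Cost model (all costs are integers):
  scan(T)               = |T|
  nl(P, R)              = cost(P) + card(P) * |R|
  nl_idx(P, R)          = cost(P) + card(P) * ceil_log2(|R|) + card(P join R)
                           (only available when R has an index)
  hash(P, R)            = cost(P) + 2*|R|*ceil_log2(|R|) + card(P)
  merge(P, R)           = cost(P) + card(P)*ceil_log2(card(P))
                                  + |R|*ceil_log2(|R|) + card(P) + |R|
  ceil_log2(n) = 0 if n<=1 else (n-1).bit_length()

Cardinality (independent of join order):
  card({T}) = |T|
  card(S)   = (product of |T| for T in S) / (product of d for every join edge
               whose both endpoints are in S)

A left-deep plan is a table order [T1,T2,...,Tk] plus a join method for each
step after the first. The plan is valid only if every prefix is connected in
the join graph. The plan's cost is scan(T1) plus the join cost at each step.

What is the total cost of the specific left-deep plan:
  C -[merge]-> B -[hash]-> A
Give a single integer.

18950

step 1: scan C: cost=200, card=200
step 2: join B via merge
    card(P join B) = 200*150/(2) = 15000
    cost = 200 + 200*8 + 150*8 + 200 + 150 = 3350
step 3: join A via hash
    card(P join A) = 15000*50/(25) = 30000
    cost = 3350 + 2*50*6 + 15000 = 18950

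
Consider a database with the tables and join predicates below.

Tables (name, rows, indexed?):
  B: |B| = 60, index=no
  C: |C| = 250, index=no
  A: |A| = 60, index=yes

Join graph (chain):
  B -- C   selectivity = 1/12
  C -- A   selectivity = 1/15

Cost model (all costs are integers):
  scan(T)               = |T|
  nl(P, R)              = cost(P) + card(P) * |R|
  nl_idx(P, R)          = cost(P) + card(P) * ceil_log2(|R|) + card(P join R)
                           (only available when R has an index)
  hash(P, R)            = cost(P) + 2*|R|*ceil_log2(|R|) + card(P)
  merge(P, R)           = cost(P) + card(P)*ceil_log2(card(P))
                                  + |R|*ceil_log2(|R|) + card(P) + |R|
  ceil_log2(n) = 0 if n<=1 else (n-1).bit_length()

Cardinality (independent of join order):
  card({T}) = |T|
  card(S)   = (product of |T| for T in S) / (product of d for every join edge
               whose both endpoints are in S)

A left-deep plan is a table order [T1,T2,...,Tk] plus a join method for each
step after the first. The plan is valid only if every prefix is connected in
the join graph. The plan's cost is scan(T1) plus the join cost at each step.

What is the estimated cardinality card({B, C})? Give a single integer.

1250

Tables in S: B(60), C(250)
Edges inside S: B-C(d=12)
numerator = 60 * 250 = 15000
denominator = 12 = 12
card(S) = 15000 / 12 = 1250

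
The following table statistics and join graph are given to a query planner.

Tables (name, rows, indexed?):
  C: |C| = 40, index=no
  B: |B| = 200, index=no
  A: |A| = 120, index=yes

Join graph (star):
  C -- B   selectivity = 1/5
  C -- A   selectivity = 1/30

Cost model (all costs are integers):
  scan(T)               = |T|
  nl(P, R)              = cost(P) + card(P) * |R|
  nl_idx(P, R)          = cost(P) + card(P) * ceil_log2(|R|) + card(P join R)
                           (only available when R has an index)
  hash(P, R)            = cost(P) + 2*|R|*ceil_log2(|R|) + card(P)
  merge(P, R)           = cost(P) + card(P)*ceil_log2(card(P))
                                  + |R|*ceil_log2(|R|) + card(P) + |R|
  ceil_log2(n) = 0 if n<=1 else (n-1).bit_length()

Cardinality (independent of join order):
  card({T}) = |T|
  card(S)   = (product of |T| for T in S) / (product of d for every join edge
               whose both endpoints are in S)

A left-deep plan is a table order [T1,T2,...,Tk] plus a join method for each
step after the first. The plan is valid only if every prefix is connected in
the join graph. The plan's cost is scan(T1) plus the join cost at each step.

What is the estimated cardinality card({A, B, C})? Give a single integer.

6400

Tables in S: A(120), B(200), C(40)
Edges inside S: C-B(d=5), C-A(d=30)
numerator = 120 * 200 * 40 = 960000
denominator = 5 * 30 = 150
card(S) = 960000 / 150 = 6400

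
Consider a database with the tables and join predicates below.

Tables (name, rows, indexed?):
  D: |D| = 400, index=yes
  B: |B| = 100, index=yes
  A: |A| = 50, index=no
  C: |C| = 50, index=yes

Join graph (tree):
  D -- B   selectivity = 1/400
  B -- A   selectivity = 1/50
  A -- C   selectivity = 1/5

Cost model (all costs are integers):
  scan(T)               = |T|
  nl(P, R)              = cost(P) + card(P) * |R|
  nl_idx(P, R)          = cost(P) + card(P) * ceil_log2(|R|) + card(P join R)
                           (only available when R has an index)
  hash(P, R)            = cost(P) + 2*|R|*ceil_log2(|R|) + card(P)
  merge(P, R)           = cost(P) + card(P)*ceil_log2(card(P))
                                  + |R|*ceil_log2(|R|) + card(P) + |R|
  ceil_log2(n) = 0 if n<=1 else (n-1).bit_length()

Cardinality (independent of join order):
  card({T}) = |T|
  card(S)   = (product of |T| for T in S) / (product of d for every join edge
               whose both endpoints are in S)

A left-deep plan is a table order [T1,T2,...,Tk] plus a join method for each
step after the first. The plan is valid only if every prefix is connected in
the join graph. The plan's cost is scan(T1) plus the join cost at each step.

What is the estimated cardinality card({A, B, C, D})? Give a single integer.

1000

Tables in S: A(50), B(100), C(50), D(400)
Edges inside S: D-B(d=400), B-A(d=50), A-C(d=5)
numerator = 50 * 100 * 50 * 400 = 100000000
denominator = 400 * 50 * 5 = 100000
card(S) = 100000000 / 100000 = 1000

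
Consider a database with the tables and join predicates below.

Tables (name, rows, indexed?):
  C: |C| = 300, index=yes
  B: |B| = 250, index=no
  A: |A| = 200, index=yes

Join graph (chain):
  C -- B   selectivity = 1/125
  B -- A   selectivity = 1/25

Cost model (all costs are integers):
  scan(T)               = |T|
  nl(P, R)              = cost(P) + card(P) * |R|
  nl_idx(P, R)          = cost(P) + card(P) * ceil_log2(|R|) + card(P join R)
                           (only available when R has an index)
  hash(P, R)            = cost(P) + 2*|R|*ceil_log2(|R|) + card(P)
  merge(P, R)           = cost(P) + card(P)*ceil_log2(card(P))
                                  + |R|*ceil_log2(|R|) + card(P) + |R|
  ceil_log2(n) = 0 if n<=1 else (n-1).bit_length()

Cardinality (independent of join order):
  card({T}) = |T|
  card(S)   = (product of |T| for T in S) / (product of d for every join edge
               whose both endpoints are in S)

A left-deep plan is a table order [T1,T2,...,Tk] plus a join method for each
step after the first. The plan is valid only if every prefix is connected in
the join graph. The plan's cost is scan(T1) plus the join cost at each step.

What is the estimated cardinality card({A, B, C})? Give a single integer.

Tables in S: A(200), B(250), C(300)
Edges inside S: C-B(d=125), B-A(d=25)
numerator = 200 * 250 * 300 = 15000000
denominator = 125 * 25 = 3125
card(S) = 15000000 / 3125 = 4800

4800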